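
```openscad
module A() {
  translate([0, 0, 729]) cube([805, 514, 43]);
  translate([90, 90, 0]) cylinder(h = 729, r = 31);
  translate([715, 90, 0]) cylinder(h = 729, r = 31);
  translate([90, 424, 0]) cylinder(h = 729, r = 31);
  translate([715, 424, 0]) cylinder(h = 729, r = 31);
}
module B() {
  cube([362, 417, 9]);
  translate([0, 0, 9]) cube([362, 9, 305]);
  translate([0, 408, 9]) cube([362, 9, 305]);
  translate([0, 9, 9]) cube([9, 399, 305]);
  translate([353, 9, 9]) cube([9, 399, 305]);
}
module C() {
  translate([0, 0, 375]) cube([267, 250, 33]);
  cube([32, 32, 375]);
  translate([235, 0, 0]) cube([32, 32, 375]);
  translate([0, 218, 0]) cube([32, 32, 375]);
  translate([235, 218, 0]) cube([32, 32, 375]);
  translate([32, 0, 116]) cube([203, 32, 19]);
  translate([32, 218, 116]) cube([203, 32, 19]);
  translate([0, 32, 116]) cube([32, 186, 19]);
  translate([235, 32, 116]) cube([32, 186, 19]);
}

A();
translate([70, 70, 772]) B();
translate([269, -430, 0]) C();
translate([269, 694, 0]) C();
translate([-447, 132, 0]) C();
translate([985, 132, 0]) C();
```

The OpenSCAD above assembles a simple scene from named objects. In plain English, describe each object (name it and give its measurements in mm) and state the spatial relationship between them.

A is a table with a 805×514 mm rectangular top, 43 mm thick, top surface at z = 772 mm, supported by four round legs of 62 mm diameter, each leg's bounding box inset 59 mm from the nearest pair of top edges, running from the floor.

B is an open-topped rectangular box: outside dimensions 362×417×314 mm, with a uniform wall and base thickness of 9 mm. The base is a full 362×417 slab on the floor; four walls sit on top of the base. The front and back walls (the −y and +y sides) span the full width; the two side walls fit between them.

C is a simple wooden stool: a rectangular seat 267 mm (x) by 250 mm (y), 33 mm thick, top face at z = 408 mm, on four square legs, each 32×32 mm in cross-section. The legs rest on z = 0, each flush with a corner of the seat. Four stretchers, 32 mm wide and 19 mm tall, connect adjacent legs with their undersides at z = 116 mm, each running between the inner faces of the legs it joins and aligned with the legs' outer faces on the other axis.

The open box is on top of the table. Four stools sit around the table at the −y, +y, −x, +x sides.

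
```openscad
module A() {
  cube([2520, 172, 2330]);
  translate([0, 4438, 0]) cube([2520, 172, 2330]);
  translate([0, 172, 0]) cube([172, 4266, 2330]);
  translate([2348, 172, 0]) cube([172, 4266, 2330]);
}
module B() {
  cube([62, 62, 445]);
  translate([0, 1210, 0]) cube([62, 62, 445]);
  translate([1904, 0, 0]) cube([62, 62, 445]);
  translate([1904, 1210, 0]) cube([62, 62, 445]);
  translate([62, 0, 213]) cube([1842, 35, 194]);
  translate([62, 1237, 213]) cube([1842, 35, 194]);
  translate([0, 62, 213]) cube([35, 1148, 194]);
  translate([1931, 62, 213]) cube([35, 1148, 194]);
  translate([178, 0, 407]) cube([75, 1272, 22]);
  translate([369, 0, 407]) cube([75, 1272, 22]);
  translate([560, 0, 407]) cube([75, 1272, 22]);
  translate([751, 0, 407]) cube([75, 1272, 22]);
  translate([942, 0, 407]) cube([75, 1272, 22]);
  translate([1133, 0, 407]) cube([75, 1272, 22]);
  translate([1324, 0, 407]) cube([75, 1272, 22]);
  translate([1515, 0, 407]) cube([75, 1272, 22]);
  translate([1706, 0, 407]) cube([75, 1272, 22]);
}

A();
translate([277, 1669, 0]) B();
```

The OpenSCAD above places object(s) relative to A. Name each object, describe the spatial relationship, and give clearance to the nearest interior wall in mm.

A is a house frame. B is a bed frame. The bed frame sits inside the house frame, centred. The clearance to the nearest interior wall is 105 mm.

Clearances: x = 105, y = 1497; minimum 105 mm.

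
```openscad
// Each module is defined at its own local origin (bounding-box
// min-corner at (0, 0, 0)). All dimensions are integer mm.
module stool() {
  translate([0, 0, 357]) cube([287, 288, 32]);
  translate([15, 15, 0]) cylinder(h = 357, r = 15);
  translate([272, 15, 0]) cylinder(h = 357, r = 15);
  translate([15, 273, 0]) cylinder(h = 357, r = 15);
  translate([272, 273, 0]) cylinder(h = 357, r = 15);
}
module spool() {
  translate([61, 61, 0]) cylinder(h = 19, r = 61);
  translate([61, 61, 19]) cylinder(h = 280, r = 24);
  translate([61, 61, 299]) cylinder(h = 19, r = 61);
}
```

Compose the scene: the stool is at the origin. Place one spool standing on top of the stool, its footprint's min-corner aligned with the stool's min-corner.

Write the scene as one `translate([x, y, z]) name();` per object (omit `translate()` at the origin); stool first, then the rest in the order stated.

stool();
translate([0, 0, 389]) spool();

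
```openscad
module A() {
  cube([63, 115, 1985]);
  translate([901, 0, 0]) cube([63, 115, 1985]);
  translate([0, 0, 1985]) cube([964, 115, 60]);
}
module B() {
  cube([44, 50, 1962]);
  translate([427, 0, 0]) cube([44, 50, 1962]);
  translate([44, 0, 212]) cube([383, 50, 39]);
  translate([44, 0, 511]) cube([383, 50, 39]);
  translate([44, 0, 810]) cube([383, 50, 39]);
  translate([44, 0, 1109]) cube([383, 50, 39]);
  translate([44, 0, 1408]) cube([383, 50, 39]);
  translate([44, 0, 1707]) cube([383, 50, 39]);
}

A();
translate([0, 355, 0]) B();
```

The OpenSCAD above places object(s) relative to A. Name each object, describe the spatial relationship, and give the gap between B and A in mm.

The ladder's nearest face is 240 mm from the door frame's +y face.

A is a door frame. B is a ladder. The ladder is on the floor beside the door frame on its +y side. The gap between the ladder and the door frame is 240 mm.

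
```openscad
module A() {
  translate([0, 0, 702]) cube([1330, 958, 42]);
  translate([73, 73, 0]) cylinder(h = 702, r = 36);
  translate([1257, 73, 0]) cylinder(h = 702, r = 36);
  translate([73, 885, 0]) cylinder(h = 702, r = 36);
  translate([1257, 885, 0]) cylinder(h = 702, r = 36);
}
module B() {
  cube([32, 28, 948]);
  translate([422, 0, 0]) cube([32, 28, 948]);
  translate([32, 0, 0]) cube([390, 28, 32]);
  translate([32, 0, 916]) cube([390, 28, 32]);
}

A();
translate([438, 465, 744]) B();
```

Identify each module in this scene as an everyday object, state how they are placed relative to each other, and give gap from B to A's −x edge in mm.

A is a table. B is a picture frame. The picture frame is on top of the table, centred. The gap from the picture frame to the table's −x edge is 438 mm.

The picture frame's min-x is at 438; the table's min-x is 0; gap = 438 mm.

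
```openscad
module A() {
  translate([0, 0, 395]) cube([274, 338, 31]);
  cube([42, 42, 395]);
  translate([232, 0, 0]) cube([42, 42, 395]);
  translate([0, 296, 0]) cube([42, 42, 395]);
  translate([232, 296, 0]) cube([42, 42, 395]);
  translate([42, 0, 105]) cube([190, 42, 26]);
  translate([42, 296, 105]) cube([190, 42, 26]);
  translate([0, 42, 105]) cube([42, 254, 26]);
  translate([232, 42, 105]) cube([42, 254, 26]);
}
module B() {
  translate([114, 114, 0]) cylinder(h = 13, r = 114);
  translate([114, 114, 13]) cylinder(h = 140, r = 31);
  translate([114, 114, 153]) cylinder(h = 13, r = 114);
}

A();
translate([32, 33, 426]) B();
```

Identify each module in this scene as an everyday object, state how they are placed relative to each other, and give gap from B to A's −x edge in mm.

A is a stool. B is a spool. The spool is on top of the stool. The gap from the spool to the stool's −x edge is 32 mm.

The spool's min-x is at 32; the stool's min-x is 0; gap = 32 mm.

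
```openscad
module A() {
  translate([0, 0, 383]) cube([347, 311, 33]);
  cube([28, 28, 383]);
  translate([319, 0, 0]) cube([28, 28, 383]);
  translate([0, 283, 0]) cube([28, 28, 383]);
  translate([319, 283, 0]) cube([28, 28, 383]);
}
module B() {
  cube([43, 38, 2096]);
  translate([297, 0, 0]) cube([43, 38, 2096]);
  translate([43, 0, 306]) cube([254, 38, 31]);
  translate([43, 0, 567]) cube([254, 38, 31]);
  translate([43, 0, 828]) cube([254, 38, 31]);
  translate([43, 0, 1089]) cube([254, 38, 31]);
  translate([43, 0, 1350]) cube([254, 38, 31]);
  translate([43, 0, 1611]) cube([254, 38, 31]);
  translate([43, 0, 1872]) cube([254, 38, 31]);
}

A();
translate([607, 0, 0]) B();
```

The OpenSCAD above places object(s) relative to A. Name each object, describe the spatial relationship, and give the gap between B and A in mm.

The ladder's nearest face is 260 mm from the stool's +x face.

A is a stool. B is a ladder. The ladder is on the floor beside the stool on its +x side. The gap between the ladder and the stool is 260 mm.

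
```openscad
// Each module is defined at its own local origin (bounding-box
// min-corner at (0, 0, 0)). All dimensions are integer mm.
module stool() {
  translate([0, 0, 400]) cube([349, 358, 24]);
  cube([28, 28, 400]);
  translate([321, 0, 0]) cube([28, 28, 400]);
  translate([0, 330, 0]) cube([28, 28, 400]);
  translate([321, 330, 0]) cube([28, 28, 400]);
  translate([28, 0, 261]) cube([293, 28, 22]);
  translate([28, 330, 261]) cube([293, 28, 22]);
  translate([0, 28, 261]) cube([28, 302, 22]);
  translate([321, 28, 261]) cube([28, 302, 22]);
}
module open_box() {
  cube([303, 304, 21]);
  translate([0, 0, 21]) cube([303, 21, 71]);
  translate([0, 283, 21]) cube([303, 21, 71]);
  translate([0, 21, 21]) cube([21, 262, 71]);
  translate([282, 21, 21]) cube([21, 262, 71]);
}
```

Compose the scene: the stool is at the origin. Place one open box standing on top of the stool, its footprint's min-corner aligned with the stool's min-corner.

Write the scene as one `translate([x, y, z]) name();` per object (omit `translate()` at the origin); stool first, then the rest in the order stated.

stool();
translate([0, 0, 424]) open_box();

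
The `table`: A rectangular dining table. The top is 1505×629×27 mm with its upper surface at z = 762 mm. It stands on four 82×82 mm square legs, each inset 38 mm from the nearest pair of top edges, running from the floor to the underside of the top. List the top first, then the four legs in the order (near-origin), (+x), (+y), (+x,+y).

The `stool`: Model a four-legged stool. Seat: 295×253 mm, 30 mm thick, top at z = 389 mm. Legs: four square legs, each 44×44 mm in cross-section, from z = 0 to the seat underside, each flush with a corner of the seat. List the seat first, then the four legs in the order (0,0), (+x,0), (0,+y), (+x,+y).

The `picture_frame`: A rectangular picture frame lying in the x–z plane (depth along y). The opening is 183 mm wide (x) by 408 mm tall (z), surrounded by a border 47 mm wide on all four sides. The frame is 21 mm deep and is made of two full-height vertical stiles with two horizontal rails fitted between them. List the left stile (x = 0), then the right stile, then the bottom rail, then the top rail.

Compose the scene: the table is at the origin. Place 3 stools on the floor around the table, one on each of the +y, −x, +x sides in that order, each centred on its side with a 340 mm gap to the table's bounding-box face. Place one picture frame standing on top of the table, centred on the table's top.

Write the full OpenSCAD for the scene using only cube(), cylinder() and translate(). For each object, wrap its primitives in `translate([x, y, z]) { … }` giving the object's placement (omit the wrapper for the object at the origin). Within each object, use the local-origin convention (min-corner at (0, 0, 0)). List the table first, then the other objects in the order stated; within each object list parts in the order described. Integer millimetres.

translate([0, 0, 735]) cube([1505, 629, 27]);
translate([38, 38, 0]) cube([82, 82, 735]);
translate([1385, 38, 0]) cube([82, 82, 735]);
translate([38, 509, 0]) cube([82, 82, 735]);
translate([1385, 509, 0]) cube([82, 82, 735]);
translate([605, 969, 0]) {
  translate([0, 0, 359]) cube([295, 253, 30]);
  cube([44, 44, 359]);
  translate([251, 0, 0]) cube([44, 44, 359]);
  translate([0, 209, 0]) cube([44, 44, 359]);
  translate([251, 209, 0]) cube([44, 44, 359]);
}
translate([-635, 188, 0]) {
  translate([0, 0, 359]) cube([295, 253, 30]);
  cube([44, 44, 359]);
  translate([251, 0, 0]) cube([44, 44, 359]);
  translate([0, 209, 0]) cube([44, 44, 359]);
  translate([251, 209, 0]) cube([44, 44, 359]);
}
translate([1845, 188, 0]) {
  translate([0, 0, 359]) cube([295, 253, 30]);
  cube([44, 44, 359]);
  translate([251, 0, 0]) cube([44, 44, 359]);
  translate([0, 209, 0]) cube([44, 44, 359]);
  translate([251, 209, 0]) cube([44, 44, 359]);
}
translate([614, 304, 762]) {
  cube([47, 21, 502]);
  translate([230, 0, 0]) cube([47, 21, 502]);
  translate([47, 0, 0]) cube([183, 21, 47]);
  translate([47, 0, 455]) cube([183, 21, 47]);
}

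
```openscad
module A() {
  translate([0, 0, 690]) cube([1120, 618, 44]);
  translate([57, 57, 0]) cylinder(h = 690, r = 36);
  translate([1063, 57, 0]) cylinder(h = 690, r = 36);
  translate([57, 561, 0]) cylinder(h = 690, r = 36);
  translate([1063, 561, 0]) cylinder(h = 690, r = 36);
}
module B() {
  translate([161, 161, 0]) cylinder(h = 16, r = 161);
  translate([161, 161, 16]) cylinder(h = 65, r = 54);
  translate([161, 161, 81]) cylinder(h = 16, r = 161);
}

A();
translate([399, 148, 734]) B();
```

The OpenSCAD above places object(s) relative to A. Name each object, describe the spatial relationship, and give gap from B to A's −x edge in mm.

The spool's min-x is at 399; the table's min-x is 0; gap = 399 mm.

A is a table. B is a spool. The spool is on top of the table, centred. The gap from the spool to the table's −x edge is 399 mm.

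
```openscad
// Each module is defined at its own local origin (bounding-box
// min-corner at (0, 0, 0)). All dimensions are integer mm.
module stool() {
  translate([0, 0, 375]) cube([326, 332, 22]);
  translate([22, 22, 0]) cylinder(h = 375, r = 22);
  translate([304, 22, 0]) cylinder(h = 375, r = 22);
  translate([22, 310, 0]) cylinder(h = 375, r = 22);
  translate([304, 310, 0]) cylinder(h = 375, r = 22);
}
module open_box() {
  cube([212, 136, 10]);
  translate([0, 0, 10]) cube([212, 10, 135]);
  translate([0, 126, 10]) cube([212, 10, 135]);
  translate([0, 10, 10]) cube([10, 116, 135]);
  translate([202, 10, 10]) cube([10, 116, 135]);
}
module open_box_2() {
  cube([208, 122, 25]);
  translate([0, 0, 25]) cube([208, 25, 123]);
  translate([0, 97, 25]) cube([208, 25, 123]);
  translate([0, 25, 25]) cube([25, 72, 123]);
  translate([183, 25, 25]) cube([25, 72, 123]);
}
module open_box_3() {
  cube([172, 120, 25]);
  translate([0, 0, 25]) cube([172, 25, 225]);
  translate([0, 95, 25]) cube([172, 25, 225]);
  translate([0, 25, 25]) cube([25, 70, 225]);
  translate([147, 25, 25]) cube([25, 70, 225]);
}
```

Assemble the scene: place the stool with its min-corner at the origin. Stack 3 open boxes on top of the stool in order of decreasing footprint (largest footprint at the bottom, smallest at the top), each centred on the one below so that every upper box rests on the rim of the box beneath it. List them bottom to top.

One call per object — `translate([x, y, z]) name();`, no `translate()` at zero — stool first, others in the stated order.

stool();
translate([57, 98, 397]) open_box();
translate([59, 105, 542]) open_box_2();
translate([77, 106, 690]) open_box_3();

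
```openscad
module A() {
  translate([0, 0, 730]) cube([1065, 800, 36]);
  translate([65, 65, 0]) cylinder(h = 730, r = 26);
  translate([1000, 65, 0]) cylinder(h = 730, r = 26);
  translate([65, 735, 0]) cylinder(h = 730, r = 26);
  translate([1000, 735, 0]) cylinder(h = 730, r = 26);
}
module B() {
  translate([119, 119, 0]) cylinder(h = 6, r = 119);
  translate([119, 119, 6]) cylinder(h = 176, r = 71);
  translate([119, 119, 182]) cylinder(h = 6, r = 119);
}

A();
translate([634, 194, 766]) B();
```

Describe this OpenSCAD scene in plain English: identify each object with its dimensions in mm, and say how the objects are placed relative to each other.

A is a table: top 1065 mm (x) × 800 mm (y), 36 mm thick, upper face at z = 766 mm, on four round legs of 52 mm diameter, each leg's bounding box inset 39 mm from the nearest pair of top edges, running from z = 0 to the bottom of the top.

B is a spool: two coaxial disc flanges of radius 119 mm and thickness 6 mm, joined by a core cylinder of radius 71 mm and height 176 mm. The lower flange rests on z = 0 and the three cylinders share a vertical axis.

The spool is on top of the table.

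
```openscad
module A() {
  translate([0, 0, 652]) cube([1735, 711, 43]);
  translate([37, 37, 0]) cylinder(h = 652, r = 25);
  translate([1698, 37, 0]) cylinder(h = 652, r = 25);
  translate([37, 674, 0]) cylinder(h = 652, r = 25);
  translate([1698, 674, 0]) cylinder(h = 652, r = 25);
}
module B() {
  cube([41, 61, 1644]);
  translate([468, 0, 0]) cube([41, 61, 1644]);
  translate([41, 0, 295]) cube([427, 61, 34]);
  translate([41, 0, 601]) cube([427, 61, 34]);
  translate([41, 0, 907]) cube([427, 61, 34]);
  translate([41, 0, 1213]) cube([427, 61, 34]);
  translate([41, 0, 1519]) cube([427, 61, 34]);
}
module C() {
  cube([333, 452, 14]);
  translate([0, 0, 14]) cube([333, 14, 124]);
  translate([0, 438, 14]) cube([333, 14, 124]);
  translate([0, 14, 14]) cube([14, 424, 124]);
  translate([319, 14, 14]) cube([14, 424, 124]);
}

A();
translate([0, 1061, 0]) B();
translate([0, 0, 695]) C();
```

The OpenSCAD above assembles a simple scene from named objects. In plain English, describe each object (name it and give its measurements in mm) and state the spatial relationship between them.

A is a rectangular dining table. The top is 1735×711×43 mm with its upper surface at z = 695 mm. It stands on four round legs of 50 mm diameter, each leg's bounding box inset 12 mm from the nearest pair of top edges, running from the floor to the underside of the top.

B is a straight ladder. Two 41×61 mm vertical rails, 1644 mm tall, stand 509 mm apart (outside-to-outside) with their front faces coplanar on the −y side. 5 rungs, each 61 mm deep and 34 mm tall, span between the inner faces of the rails, front faces flush with the rails. The lowest rung's underside is at z = 295 mm and rungs are spaced 306 mm apart (underside to underside).

C is an open storage box with external size 333×452×138 mm and wall thickness 14 mm (the base is also 14 mm thick). The base covers the whole footprint; the four walls stand on the base, with the y-facing walls full-width and the x-facing walls fitting between their inner faces.

The ladder is on the floor beside the table on its +y side. The open box is on top of the table.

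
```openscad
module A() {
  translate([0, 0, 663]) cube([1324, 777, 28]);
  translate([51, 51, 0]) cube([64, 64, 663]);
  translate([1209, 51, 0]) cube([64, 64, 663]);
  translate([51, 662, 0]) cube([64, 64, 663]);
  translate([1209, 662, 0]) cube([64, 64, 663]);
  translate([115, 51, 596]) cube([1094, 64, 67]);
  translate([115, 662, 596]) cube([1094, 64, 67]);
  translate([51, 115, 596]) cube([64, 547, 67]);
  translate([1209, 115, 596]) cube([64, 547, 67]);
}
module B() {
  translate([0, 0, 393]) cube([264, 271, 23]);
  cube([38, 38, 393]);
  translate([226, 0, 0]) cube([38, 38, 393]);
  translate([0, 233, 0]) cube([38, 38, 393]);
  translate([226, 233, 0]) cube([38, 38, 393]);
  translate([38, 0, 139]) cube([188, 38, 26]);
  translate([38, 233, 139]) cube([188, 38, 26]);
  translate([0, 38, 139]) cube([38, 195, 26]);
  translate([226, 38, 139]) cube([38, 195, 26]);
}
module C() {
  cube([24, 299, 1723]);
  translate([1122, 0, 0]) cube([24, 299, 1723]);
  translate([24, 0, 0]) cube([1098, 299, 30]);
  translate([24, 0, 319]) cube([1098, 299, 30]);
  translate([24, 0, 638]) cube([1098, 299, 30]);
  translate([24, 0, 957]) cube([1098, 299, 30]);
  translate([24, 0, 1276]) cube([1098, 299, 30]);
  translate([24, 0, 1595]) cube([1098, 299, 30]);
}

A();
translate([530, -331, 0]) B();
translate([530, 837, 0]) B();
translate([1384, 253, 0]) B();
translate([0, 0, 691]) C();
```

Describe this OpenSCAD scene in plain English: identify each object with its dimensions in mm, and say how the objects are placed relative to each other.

A is a rectangular dining table. The top is 1324×777×28 mm with its upper surface at z = 691 mm. It stands on four 64×64 mm square legs, each inset 51 mm from the nearest pair of top edges, running from the floor to the underside of the top. Four apron rails, 64 mm thick and 67 mm tall, run between adjacent legs with their top edges flush with the underside of the top and their outer faces flush with the legs' outer faces.

B is a four-legged stool. The seat is a 264×271×23 mm slab whose top surface is at z = 416 mm; four square legs, each 38×38 mm in cross-section, run from the floor (z = 0) to the underside of the seat, each flush with a corner of the seat. Four stretchers, 38 mm wide and 26 mm tall, connect adjacent legs with their undersides at z = 139 mm, each running between the inner faces of the legs it joins and aligned with the legs' outer faces on the other axis.

C is a bookshelf 1146 mm wide overall, 299 mm deep and 1723 mm tall. The two sides are 24 mm thick vertical panels. 6 horizontal shelves of 30 mm thickness span between the inner faces of the sides; the lowest shelf sits on the floor and shelves are stacked with a clear vertical gap of 289 mm between each pair.

Three stools sit around the table at the −y, +y, +x sides. The bookshelf is on top of the table.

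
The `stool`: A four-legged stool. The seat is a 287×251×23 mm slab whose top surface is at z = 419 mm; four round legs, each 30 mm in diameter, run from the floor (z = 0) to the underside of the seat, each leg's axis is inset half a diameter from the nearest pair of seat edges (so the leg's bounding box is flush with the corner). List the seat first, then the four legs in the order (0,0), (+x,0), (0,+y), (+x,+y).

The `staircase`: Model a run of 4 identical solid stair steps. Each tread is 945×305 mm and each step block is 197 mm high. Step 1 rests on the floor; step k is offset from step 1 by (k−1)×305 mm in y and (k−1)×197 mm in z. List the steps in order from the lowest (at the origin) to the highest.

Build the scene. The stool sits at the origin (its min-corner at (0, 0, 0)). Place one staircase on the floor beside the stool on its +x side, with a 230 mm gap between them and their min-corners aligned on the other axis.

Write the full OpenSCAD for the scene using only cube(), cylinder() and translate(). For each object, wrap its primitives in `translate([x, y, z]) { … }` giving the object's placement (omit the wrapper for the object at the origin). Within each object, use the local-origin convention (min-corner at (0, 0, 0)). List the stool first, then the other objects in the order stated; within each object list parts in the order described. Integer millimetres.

translate([0, 0, 396]) cube([287, 251, 23]);
translate([15, 15, 0]) cylinder(h = 396, r = 15);
translate([272, 15, 0]) cylinder(h = 396, r = 15);
translate([15, 236, 0]) cylinder(h = 396, r = 15);
translate([272, 236, 0]) cylinder(h = 396, r = 15);
translate([517, 0, 0]) {
  cube([945, 305, 197]);
  translate([0, 305, 197]) cube([945, 305, 197]);
  translate([0, 610, 394]) cube([945, 305, 197]);
  translate([0, 915, 591]) cube([945, 305, 197]);
}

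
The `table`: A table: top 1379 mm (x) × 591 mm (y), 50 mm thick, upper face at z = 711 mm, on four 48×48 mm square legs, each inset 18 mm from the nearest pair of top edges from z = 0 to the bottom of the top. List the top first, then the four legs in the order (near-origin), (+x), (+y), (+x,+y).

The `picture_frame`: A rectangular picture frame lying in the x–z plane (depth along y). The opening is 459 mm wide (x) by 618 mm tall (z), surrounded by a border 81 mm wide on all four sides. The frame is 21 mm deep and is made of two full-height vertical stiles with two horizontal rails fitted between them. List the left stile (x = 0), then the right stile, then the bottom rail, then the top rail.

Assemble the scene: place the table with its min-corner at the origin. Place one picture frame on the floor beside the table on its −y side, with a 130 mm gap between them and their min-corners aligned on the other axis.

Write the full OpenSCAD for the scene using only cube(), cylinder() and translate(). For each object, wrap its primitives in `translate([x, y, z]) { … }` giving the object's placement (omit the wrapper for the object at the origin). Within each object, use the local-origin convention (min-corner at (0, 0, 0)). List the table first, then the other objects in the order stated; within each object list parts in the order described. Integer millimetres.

translate([0, 0, 661]) cube([1379, 591, 50]);
translate([18, 18, 0]) cube([48, 48, 661]);
translate([1313, 18, 0]) cube([48, 48, 661]);
translate([18, 525, 0]) cube([48, 48, 661]);
translate([1313, 525, 0]) cube([48, 48, 661]);
translate([0, -151, 0]) {
  cube([81, 21, 780]);
  translate([540, 0, 0]) cube([81, 21, 780]);
  translate([81, 0, 0]) cube([459, 21, 81]);
  translate([81, 0, 699]) cube([459, 21, 81]);
}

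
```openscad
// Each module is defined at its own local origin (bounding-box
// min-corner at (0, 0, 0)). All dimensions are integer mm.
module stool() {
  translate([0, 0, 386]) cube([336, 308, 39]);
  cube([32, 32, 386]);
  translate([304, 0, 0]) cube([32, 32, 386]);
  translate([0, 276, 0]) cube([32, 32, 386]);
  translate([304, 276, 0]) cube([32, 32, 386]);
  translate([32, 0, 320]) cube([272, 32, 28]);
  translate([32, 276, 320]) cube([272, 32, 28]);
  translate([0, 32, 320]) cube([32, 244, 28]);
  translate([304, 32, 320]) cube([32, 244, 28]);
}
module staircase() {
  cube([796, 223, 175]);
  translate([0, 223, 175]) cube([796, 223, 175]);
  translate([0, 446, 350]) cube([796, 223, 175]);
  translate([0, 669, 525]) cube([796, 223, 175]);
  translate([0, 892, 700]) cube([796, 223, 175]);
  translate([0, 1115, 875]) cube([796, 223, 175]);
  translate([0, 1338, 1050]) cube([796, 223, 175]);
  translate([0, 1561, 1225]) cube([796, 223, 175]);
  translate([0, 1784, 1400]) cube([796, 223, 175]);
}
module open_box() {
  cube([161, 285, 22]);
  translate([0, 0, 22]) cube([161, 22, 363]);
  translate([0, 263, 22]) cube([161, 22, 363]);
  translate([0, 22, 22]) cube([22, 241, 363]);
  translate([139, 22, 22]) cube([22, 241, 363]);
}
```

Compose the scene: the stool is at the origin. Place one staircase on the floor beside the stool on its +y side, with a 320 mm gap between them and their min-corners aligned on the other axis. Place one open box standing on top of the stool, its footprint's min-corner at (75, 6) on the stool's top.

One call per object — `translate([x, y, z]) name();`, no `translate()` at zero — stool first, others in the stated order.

stool();
translate([0, 628, 0]) staircase();
translate([75, 6, 425]) open_box();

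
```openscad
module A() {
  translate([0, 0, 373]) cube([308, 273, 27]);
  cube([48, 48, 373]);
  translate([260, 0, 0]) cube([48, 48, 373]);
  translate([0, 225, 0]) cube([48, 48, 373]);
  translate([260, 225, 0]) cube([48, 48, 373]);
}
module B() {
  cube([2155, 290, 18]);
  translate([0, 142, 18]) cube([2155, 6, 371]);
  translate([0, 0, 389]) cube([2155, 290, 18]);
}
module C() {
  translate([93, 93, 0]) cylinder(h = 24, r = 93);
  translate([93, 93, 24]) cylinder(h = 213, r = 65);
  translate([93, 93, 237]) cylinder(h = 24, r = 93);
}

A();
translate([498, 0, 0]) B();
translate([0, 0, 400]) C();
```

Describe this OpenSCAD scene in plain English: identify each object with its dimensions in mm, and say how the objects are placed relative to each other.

A is a four-legged stool. The seat is 308×273 mm, 27 mm thick, top at z = 400 mm. It stands on four square legs, each 48×48 mm in cross-section, from z = 0 to the seat underside, each flush with a corner of the seat.

B is an I-beam lying along x, 2155 mm long. Overall section height 407 mm. Two flanges 290 mm wide (y) and 18 mm thick, one on the floor and one at the top; a web 6 mm thick runs between them, centred on the flange width.

C is a spool: two coaxial disc flanges of radius 93 mm and thickness 24 mm, joined by a core cylinder of radius 65 mm and height 213 mm. The lower flange rests on z = 0 and the three cylinders share a vertical axis.

The I-beam is on the floor beside the stool on its +x side. The spool is on top of the stool.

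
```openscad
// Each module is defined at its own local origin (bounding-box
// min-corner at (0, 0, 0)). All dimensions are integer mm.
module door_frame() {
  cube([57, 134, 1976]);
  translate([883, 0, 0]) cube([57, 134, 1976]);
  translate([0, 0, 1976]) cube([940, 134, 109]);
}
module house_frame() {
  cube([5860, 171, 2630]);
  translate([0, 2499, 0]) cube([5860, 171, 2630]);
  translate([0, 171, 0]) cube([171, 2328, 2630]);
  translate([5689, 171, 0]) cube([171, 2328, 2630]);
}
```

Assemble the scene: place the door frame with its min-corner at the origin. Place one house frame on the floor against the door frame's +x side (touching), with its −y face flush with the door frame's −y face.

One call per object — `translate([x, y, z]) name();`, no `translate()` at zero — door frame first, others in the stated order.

door_frame();
translate([940, 0, 0]) house_frame();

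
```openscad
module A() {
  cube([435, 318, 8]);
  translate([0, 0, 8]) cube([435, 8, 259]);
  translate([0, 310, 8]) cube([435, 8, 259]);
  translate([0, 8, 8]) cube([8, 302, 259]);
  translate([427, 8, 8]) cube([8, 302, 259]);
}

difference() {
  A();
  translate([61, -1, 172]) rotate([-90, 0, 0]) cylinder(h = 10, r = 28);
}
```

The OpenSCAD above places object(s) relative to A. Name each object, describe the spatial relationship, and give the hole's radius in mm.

A is an open box. The open box has a circular hole through its front wall. The hole's radius is 28 mm.

The subtracted cylinder has r = 28 mm.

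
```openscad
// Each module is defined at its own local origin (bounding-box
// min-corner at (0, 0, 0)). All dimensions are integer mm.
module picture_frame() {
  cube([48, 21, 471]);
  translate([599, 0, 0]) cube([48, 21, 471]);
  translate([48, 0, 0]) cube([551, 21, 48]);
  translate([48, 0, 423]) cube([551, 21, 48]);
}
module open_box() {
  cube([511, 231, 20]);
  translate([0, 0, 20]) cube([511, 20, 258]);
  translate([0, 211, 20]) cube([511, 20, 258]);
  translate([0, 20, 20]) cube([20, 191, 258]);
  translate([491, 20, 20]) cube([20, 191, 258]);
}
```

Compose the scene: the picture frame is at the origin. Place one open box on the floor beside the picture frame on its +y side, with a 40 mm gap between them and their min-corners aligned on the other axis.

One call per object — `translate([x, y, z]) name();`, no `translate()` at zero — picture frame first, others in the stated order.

picture_frame();
translate([0, 61, 0]) open_box();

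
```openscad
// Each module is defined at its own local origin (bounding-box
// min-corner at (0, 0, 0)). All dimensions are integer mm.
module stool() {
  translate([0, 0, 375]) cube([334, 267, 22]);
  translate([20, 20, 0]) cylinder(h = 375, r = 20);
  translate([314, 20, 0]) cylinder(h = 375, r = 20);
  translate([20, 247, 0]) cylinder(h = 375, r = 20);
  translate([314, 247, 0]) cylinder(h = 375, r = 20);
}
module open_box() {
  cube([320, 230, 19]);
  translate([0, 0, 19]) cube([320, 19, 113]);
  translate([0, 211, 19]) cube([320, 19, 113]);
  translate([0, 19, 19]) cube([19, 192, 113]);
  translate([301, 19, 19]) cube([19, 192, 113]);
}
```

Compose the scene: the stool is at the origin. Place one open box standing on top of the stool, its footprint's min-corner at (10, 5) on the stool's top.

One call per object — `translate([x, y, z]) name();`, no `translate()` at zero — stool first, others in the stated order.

stool();
translate([10, 5, 397]) open_box();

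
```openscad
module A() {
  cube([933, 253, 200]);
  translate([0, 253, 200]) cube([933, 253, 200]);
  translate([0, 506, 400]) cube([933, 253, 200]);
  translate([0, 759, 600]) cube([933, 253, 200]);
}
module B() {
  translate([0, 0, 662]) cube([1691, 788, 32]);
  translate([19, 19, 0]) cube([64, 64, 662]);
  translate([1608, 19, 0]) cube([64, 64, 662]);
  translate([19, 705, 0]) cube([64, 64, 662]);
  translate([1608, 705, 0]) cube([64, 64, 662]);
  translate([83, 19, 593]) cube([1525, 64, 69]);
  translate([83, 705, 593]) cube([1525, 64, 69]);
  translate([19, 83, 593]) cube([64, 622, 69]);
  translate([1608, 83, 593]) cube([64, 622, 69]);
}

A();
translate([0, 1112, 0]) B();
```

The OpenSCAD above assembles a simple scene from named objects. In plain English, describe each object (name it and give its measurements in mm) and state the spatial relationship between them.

A is a straight staircase of 4 solid steps. Each step is 933 mm wide (x), 253 mm deep (y, the going) and 200 mm tall (the rise). The first step rests on the floor; each subsequent step sits one going further in +y and one rise higher in +z, directly behind and above the previous step with no overlap.

B is a rectangular dining table. The top is 1691×788×32 mm with its upper surface at z = 694 mm. It stands on four 64×64 mm square legs, each inset 19 mm from the nearest pair of top edges, running from the floor to the underside of the top. Four apron rails, 64 mm thick and 69 mm tall, run between adjacent legs with their top edges flush with the underside of the top and their outer faces flush with the legs' outer faces.

The table is on the floor beside the staircase on its +y side.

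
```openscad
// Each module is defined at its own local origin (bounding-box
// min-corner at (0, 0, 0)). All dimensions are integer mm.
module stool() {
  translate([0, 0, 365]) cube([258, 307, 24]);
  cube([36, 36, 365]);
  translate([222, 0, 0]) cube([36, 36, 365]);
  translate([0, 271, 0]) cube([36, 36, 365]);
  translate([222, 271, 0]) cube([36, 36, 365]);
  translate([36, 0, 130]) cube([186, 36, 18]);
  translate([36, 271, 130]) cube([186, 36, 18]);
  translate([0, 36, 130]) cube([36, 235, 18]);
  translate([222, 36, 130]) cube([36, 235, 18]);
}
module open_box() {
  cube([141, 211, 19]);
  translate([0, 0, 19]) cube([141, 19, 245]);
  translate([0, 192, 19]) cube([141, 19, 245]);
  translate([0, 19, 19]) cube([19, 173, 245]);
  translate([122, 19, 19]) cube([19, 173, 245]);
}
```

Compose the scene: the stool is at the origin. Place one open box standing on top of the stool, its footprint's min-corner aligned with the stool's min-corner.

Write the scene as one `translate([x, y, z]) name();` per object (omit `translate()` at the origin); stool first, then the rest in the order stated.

stool();
translate([0, 0, 389]) open_box();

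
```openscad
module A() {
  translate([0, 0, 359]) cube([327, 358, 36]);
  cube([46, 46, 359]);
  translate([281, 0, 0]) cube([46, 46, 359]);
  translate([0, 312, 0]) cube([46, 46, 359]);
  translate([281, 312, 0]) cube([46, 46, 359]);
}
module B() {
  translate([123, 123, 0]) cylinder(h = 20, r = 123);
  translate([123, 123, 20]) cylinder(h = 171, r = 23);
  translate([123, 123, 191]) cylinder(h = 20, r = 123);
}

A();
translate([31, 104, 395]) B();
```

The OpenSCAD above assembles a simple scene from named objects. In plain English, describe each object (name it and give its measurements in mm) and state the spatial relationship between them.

A is a four-legged stool. The seat is a 327×358×36 mm slab whose top surface is at z = 395 mm; four square legs, each 46×46 mm in cross-section, run from the floor (z = 0) to the underside of the seat, each flush with a corner of the seat.

B is a spool: two coaxial disc flanges of radius 123 mm and thickness 20 mm, joined by a core cylinder of radius 23 mm and height 171 mm. The lower flange rests on z = 0 and the three cylinders share a vertical axis.

The spool is on top of the stool.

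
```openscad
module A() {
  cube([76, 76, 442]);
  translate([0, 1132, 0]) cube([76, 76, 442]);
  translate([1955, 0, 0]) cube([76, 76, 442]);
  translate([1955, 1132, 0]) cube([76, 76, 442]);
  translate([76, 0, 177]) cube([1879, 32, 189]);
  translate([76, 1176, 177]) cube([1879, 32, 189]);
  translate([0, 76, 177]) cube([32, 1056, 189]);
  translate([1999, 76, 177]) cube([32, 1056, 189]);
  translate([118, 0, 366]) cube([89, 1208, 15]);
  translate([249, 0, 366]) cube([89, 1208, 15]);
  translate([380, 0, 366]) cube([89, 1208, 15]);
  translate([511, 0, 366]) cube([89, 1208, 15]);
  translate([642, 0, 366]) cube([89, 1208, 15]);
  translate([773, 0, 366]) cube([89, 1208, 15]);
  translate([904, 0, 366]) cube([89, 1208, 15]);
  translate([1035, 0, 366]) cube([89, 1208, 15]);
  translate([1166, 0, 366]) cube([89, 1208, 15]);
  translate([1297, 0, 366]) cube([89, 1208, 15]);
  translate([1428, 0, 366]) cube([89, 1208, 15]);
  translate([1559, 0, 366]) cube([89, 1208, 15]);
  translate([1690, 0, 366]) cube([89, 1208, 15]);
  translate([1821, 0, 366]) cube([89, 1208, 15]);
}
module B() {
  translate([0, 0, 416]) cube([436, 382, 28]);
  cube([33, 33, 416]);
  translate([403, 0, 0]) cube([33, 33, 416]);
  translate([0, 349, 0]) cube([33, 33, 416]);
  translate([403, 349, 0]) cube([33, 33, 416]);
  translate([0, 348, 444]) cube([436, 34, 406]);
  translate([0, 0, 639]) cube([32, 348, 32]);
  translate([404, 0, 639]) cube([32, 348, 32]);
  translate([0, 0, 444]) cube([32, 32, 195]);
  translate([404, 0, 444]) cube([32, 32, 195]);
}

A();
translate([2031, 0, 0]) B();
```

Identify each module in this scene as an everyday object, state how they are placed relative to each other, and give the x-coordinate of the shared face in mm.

The bed frame's +x face and the chair's −x face are both at x = 2031 mm.

A is a bed frame. B is a chair. The chair is against the bed frame's +x side, with their −y faces flush. The x-coordinate of the shared face is 2031 mm.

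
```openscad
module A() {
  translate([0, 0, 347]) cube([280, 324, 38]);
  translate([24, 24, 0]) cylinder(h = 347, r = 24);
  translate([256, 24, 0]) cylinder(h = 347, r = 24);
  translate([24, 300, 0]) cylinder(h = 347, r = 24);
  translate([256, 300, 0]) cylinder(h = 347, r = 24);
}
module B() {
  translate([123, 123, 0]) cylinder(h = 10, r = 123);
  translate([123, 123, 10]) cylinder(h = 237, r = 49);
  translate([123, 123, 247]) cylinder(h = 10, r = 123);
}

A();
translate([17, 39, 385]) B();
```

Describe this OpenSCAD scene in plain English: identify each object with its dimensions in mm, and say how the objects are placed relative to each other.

A is a simple wooden stool: a rectangular seat 280 mm (x) by 324 mm (y), 38 mm thick, top face at z = 385 mm, on four round legs, each 48 mm in diameter. The legs rest on z = 0, each leg's axis is inset half a diameter from the nearest pair of seat edges (so the leg's bounding box is flush with the corner).

B is a spool: two coaxial disc flanges of radius 123 mm and thickness 10 mm, joined by a core cylinder of radius 49 mm and height 237 mm. The lower flange rests on z = 0 and the three cylinders share a vertical axis.

The spool is on top of the stool, centred.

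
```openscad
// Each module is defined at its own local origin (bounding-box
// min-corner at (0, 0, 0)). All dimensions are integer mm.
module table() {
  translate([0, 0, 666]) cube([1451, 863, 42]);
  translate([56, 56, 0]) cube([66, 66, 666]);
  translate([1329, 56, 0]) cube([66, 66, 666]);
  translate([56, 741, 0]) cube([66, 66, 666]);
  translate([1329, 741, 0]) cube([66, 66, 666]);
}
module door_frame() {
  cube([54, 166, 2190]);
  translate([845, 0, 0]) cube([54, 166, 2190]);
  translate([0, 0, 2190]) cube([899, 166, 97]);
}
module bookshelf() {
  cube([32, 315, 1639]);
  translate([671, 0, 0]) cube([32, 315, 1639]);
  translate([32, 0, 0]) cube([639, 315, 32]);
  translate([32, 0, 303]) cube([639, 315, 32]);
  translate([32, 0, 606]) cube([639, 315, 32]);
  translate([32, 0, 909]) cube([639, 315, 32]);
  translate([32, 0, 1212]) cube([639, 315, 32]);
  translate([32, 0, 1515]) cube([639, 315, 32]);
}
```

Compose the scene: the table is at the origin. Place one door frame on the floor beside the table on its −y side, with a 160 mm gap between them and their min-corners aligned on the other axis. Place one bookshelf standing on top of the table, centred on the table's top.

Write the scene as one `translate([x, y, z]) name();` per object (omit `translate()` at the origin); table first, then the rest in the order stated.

table();
translate([0, -326, 0]) door_frame();
translate([374, 274, 708]) bookshelf();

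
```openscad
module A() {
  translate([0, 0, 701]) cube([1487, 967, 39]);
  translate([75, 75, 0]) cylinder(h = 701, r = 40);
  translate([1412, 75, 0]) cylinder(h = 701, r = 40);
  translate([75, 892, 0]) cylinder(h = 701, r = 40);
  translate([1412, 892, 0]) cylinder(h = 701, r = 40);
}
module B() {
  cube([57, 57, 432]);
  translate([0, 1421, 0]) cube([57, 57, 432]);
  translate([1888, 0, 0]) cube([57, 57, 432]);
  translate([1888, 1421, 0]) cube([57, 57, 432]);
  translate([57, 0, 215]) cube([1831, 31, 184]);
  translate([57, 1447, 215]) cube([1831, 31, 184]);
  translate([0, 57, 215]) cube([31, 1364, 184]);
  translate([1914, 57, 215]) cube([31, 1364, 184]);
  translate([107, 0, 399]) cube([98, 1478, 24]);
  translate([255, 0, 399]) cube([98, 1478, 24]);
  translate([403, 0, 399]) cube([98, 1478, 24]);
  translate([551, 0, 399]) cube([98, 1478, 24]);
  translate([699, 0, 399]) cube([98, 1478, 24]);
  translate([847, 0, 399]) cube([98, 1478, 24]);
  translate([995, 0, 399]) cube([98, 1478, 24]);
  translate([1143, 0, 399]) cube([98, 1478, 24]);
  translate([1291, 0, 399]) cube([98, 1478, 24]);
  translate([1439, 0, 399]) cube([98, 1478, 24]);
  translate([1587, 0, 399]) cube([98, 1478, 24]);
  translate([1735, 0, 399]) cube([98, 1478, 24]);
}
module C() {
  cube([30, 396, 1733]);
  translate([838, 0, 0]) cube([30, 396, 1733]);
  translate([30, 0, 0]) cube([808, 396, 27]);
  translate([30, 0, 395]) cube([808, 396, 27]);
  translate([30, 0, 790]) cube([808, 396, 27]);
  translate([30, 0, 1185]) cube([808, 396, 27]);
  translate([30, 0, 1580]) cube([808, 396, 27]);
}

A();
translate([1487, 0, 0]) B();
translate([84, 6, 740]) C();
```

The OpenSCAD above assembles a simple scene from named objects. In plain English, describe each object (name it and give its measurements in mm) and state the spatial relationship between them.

A is a table: top 1487 mm (x) × 967 mm (y), 39 mm thick, upper face at z = 740 mm, on four round legs of 80 mm diameter, each leg's bounding box inset 35 mm from the nearest pair of top edges, running from z = 0 to the bottom of the top.

B is a bed frame 1945 mm long (x) by 1478 mm wide (y). Four 57×57 mm corner posts, 432 mm tall, at the corners of the footprint. Four rails of 31 mm thickness and 184 mm height run between adjacent posts with their undersides at z = 215 mm, their outer faces flush with the outside of the frame (the two x-running rails run between the posts' inner faces; the two y-running rails run between the posts' inner faces). 12 slats, each 98 mm wide (x) and 24 mm thick, lie across the top of the two x-running rails, running the full 1478 mm width of the frame in y; the slats are evenly spaced along x between the inner faces of the end posts with equal gaps (rounded down to the nearest mm) at the −x end and between each pair — any rounding remainder accumulates at the +x end.

C is a bookshelf 868 mm wide overall, 396 mm deep and 1733 mm tall. The two sides are 30 mm thick vertical panels. 5 horizontal shelves of 27 mm thickness span between the inner faces of the sides; the lowest shelf sits on the floor and shelves are stacked with a clear vertical gap of 368 mm between each pair.

The bed frame is against the table's +x side, with their −y faces flush. The bookshelf is on top of the table.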